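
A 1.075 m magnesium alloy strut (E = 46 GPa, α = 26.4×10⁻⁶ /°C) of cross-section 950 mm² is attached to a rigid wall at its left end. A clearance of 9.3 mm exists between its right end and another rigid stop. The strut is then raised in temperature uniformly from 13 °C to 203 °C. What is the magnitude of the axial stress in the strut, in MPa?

σ ≈ 0 MPa

If the wall were absent the strut would grow by αΔT L = 26.4×10⁻⁶ × 190 × 1075 = 5.392 mm.
Since δ_free = 5.39 mm is less than the 9.3 mm gap, the strut never touches the wall. No axial force develops.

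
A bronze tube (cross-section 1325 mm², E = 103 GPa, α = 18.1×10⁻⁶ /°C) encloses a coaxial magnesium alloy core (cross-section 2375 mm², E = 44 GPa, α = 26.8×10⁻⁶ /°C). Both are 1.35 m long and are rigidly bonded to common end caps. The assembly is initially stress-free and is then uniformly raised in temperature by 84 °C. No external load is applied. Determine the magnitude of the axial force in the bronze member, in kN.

Equilibrium of a rigid end plate with no external load gives equal and opposite internal forces ±P in the two members. Since α_{magnesium alloy} > α_{bronze}, heating drives the magnesium alloy into compression and the bronze into tension.
Compatibility of the two members (thermal + elastic change equal): (α₁ − α₂)ΔT = P·[1/(A₁E₁) + 1/(A₂E₂)].
|α₁ − α₂|·ΔT = 8.7×10⁻⁶ × 84 = 0.0007308.
1/(A₁E₁) + 1/(A₂E₂) = 1/(1325×103×10³) + 1/(2375×44×10³) = 1.69×10⁻⁸ N⁻¹.
P = 0.0007308 / 1.69×10⁻⁸ = 43250 N = 43.25 kN.

P ≈ 43.3 kN (tensile in the bronze)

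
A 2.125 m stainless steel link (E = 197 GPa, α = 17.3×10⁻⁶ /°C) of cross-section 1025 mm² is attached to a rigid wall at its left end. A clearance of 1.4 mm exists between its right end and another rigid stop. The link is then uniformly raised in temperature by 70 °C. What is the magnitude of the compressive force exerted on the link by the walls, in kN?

P ≈ 111 kN

Free thermal elongation = αΔT L = 17.3×10⁻⁶ × 70 × 2125 = 2.573 mm.
This exceeds the 1.4 mm gap, so the wall pushes back. The portion of expansion that must be recovered elastically is δ_free − gap = 2.573 − 1.4 = 1.173 mm.
So σ = E(δ_free − g)/L = 197×10³ × 1.173/2125 = 108.8 MPa.
Force on the wall = σA = 108.8 × 1025 mm² = 111.5 kN.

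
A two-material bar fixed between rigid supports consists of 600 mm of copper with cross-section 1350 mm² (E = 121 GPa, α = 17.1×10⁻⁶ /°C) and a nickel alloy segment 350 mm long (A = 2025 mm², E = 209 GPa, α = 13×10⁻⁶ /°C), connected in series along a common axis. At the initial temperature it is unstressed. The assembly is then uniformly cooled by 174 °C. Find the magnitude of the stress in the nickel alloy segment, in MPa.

With the walls removed the bar would change length by δ_free = Σ αᵢΔT Lᵢ = 17.1×10⁻⁶×174×600 + 13×10⁻⁶×174×350 = 2.577 mm.
Since the ends are fixed, an axial force P builds up, equal in every segment, with P · Σ Lᵢ/(AᵢEᵢ) = δ_free.
Σ Lᵢ/(AᵢEᵢ) = 600/(1350×121×10³) + 350/(2025×209×10³) = 4.5×10⁻⁶ mm/N.
Hence P = δ_free / Σ(L/AE) = 2.577/4.5×10⁻⁶ = 572.6 kN (tensile).
σ_{nickel alloy} = P / A = 572600 / 2025 = 282.8 MPa.

σ ≈ 283 MPa (tensile)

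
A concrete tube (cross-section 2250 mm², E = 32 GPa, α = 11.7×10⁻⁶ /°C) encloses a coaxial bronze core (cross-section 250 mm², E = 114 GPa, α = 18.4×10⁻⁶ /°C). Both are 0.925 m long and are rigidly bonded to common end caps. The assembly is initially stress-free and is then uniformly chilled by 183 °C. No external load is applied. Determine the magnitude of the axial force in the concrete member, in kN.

Equilibrium of a rigid end plate with no external load gives equal and opposite internal forces ±P in the two members. Since α_{bronze} > α_{concrete}, cooling drives the bronze into tension and the concrete into compression.
Compatibility of the two members (thermal + elastic change equal): (α₁ − α₂)ΔT = P·[1/(A₁E₁) + 1/(A₂E₂)].
|α₁ − α₂|·ΔT = 6.7×10⁻⁶ × 183 = 0.001226.
1/(A₁E₁) + 1/(A₂E₂) = 1/(2250×32×10³) + 1/(250×114×10³) = 4.898×10⁻⁸ N⁻¹.
So P = 0.001226 / 4.898×10⁻⁸ = 25.03 kN.

P ≈ 25 kN (compressive in the concrete)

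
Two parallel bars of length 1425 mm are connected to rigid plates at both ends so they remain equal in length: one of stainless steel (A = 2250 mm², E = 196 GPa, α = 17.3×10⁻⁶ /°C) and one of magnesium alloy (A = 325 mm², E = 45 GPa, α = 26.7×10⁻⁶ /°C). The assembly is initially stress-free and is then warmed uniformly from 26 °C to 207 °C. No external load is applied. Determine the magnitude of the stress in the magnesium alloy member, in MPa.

The magnesium alloy has the larger α, so on heating it would change length more than the stainless steel if both were free. The rigid plates force a common final length, so the magnesium alloy is put into compression and the stainless steel into tension, with equal and opposite forces P (no external load).
Compatibility of the two members (thermal + elastic change equal): (α₁ − α₂)ΔT = P·[1/(A₁E₁) + 1/(A₂E₂)].
|α₁ − α₂|·ΔT = 9.4×10⁻⁶ × 181 = 0.001701.
1/(A₁E₁) + 1/(A₂E₂) = 1/(2250×196×10³) + 1/(325×45×10³) = 7.064×10⁻⁸ N⁻¹.
P = 0.001701 / 7.064×10⁻⁸ = 24080 N = 24.08 kN.
σ_{magnesium alloy} = P/A₂ = 24080/325 = 74.11 MPa, compressive.

σ ≈ 74.1 MPa (compressive)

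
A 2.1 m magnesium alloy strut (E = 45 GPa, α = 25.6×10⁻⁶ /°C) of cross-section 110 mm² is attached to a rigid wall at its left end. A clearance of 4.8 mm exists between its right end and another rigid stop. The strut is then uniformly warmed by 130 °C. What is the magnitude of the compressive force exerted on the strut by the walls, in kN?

P ≈ 5.16 kN

Unrestrained expansion: δ_free = αΔT L = 25.6×10⁻⁶ × 130 × 2100 = 6.989 mm.
The gap closes (δ_free > 4.8 mm) and the wall then resists a further 6.989 − 4.8 = 2.189 mm of expansion.
Compatibility: PL/(AE) = 2.189 mm, so σ = P/A = E × (2.189/2100) = 46.9 MPa.
P = σA = 46.9 × 110 = 5.159 kN.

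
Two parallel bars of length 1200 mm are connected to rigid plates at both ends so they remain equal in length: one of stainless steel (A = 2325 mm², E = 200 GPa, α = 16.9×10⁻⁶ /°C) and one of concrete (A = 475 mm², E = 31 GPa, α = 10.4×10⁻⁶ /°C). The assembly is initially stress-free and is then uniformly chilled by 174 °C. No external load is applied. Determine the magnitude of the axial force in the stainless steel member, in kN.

The stainless steel has the larger α, so on cooling it would change length more than the concrete if both were free. The rigid plates force a common final length, so the stainless steel is put into tension and the concrete into compression, with equal and opposite forces P (no external load).
Equating the net (thermal + elastic) strains gives |α₁ − α₂|·ΔT = P·[1/(A₁E₁) + 1/(A₂E₂)].
|α₁ − α₂|·ΔT = 6.5×10⁻⁶ × 174 = 0.001131.
1/(A₁E₁) + 1/(A₂E₂) = 1/(2325×200×10³) + 1/(475×31×10³) = 7.006×10⁻⁸ N⁻¹.
P = 0.001131 / 7.006×10⁻⁸ = 16140 N = 16.14 kN.

P ≈ 16.1 kN (tensile in the stainless steel)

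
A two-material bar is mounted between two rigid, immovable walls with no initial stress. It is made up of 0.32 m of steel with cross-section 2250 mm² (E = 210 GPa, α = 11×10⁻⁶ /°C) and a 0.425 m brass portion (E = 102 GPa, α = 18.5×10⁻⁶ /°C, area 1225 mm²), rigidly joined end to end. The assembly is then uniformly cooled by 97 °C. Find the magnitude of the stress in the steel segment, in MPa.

With the walls removed the bar would change length by δ_free = Σ αᵢΔT Lᵢ = 11×10⁻⁶×97×320 + 18.5×10⁻⁶×97×425 = 1.104 mm.
The rigid supports impose zero overall length change; the single axial force P common to all segments must satisfy P Σ Lᵢ/(AᵢEᵢ) = δ_free.
The series flexibility is Σ Lᵢ/(AᵢEᵢ) = 320/(2250×210×10³) + 425/(1225×102×10³) = 4.079×10⁻⁶ mm/N.
So P = 1.104 / 4.079×10⁻⁶ = 270.7 kN, tensile.
σ_{steel} = P / A = 270700 / 2250 = 120.3 MPa.

σ ≈ 120 MPa (tensile)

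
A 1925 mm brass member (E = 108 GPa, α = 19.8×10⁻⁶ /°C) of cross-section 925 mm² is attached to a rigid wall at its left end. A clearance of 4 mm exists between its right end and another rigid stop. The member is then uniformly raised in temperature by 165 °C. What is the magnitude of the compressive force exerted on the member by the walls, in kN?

If the wall were absent the member would grow by αΔT L = 19.8×10⁻⁶ × 165 × 1925 = 6.289 mm.
The gap closes (δ_free > 4 mm) and the wall then resists a further 6.289 − 4 = 2.289 mm of expansion.
Compatibility: PL/(AE) = 2.289 mm, so σ = P/A = E × (2.289/1925) = 128.4 MPa.
P = σA = 128.4 × 925 = 118.8 kN.

P ≈ 119 kN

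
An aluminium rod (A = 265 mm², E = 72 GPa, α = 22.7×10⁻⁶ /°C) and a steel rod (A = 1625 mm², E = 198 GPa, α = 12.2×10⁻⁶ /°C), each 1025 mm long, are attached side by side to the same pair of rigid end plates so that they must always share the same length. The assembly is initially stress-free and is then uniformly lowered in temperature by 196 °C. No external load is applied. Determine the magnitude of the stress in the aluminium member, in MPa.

σ ≈ 140 MPa (tensile)

Both members must finish at the same length. With the larger α, the aluminium tends to over-contract; the plates restrain it, putting the aluminium in tension and the steel in compression. With no external load the two internal forces are equal and opposite, magnitude P.
Compatibility of the two members (thermal + elastic change equal): (α₁ − α₂)ΔT = P·[1/(A₁E₁) + 1/(A₂E₂)].
|α₁ − α₂|·ΔT = 10.5×10⁻⁶ × 196 = 0.002058.
1/(A₁E₁) + 1/(A₂E₂) = 1/(265×72×10³) + 1/(1625×198×10³) = 5.552×10⁻⁸ N⁻¹.
P = 0.002058 / 5.552×10⁻⁸ = 37070 N = 37.07 kN.
σ_{aluminium} = P/A₁ = 37070/265 = 139.9 MPa, tensile.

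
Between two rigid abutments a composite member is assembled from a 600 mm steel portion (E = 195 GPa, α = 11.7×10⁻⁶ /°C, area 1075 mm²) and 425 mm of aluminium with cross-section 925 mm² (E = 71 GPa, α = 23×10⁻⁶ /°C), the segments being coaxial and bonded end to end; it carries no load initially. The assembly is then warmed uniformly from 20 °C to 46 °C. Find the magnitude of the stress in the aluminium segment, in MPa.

σ ≈ 50.6 MPa (compressive)

With the walls removed the bar would change length by δ_free = Σ αᵢΔT Lᵢ = 11.7×10⁻⁶×26×600 + 23×10⁻⁶×26×425 = 0.4367 mm.
The rigid supports impose zero overall length change; the single axial force P common to all segments must satisfy P Σ Lᵢ/(AᵢEᵢ) = δ_free.
Σ Lᵢ/(AᵢEᵢ) = 600/(1075×195×10³) + 425/(925×71×10³) = 9.334×10⁻⁶ mm/N.
Hence P = δ_free / Σ(L/AE) = 0.4367/9.334×10⁻⁶ = 46.79 kN (compressive).
σ_{aluminium} = P / A = 46790 / 925 = 50.58 MPa.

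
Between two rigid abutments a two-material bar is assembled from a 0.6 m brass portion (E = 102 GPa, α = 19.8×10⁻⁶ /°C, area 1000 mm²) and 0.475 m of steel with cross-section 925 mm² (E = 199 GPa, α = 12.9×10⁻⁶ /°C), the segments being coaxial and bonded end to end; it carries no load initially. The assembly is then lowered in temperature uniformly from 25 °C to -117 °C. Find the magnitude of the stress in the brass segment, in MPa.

With the walls removed the bar would change length by δ_free = Σ αᵢΔT Lᵢ = 19.8×10⁻⁶×142×600 + 12.9×10⁻⁶×142×475 = 2.557 mm.
The walls prevent any net length change, so an axial force P (same in every segment) develops. Compatibility: P · Σ Lᵢ/(AᵢEᵢ) = δ_free.
Σ Lᵢ/(AᵢEᵢ) = 600/(1000×102×10³) + 475/(925×199×10³) = 8.463×10⁻⁶ mm/N.
P = 2.557 / 8.463×10⁻⁶ = 302200 N = 302.2 kN, tensile.
σ_{brass} = P / A = 302200 / 1000 = 302.2 MPa.

σ ≈ 302 MPa (tensile)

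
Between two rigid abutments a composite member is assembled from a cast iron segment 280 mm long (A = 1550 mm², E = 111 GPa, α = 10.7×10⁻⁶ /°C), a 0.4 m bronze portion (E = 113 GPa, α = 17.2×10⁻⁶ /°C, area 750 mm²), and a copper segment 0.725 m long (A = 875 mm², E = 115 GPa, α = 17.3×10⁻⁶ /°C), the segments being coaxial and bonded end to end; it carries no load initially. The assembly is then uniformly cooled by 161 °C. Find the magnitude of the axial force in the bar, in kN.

P ≈ 266 kN (tensile)

If the supports were absent, the total length change would be Σ αᵢΔT Lᵢ = 10.7×10⁻⁶×161×280 + 17.2×10⁻⁶×161×400 + 17.3×10⁻⁶×161×725 = 3.609 mm.
Since the ends are fixed, an axial force P builds up, equal in every segment, with P · Σ Lᵢ/(AᵢEᵢ) = δ_free.
Σ Lᵢ/(AᵢEᵢ) = 280/(1550×111×10³) + 400/(750×113×10³) + 725/(875×115×10³) = 1.355×10⁻⁵ mm/N.
So P = 3.609 / 1.355×10⁻⁵ = 266.3 kN, tensile.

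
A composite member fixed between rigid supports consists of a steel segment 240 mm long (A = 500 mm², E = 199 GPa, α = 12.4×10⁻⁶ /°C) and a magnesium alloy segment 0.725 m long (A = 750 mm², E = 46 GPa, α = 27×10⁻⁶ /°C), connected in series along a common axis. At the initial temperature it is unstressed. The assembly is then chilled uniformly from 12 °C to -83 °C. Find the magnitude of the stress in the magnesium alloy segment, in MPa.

σ ≈ 122 MPa (tensile)

Free thermal contraction of the whole bar: Σ αᵢΔT Lᵢ = 12.4×10⁻⁶×95×240 + 27×10⁻⁶×95×725 = 2.142 mm.
Since the ends are fixed, an axial force P builds up, equal in every segment, with P · Σ Lᵢ/(AᵢEᵢ) = δ_free.
The series flexibility is Σ Lᵢ/(AᵢEᵢ) = 240/(500×199×10³) + 725/(750×46×10³) = 2.343×10⁻⁵ mm/N.
So P = 2.142 / 2.343×10⁻⁵ = 91.45 kN, tensile.
σ_{magnesium alloy} = P / A = 91450 / 750 = 121.9 MPa.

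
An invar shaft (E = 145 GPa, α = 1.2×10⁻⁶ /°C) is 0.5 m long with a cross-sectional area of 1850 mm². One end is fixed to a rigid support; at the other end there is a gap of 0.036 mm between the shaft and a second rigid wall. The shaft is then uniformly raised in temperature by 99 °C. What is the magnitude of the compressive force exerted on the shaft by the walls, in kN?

P ≈ 12.6 kN

Free thermal elongation = αΔT L = 1.2×10⁻⁶ × 99 × 500 = 0.0594 mm.
The gap closes (δ_free > 0.036 mm) and the wall then resists a further 0.0594 − 0.036 = 0.0234 mm of expansion.
Compatibility: PL/(AE) = 0.0234 mm, so σ = P/A = E × (0.0234/500) = 6.786 MPa.
Force on the wall = σA = 6.786 × 1850 mm² = 12.55 kN.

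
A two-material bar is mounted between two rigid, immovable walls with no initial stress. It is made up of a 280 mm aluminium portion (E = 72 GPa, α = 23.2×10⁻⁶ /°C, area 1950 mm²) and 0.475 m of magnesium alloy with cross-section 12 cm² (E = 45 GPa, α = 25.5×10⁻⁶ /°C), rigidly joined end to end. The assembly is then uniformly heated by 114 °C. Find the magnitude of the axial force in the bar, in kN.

With the walls removed the bar would change length by δ_free = Σ αᵢΔT Lᵢ = 23.2×10⁻⁶×114×280 + 25.5×10⁻⁶×114×475 = 2.121 mm.
The walls prevent any net length change, so an axial force P (same in every segment) develops. Compatibility: P · Σ Lᵢ/(AᵢEᵢ) = δ_free.
Σ Lᵢ/(AᵢEᵢ) = 280/(1950×72×10³) + 475/(1200×45×10³) = 1.079×10⁻⁵ mm/N.
So P = 2.121 / 1.079×10⁻⁵ = 196.6 kN, compressive.

P ≈ 197 kN (compressive)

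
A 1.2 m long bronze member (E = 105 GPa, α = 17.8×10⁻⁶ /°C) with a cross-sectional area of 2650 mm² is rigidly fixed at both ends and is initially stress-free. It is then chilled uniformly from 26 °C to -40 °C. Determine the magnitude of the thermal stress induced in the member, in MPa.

Because both ends are immovable the net strain is zero, and the suppressed thermal strain is αΔT = 17.8×10⁻⁶ × 66 = 1174.8×10⁻⁶.
The stress required to suppress this strain is σ = Eε = 105×10³ × 1174.8×10⁻⁶ = 123.4 MPa, tensile since the member is trying to contract.

σ ≈ 123 MPa (tensile)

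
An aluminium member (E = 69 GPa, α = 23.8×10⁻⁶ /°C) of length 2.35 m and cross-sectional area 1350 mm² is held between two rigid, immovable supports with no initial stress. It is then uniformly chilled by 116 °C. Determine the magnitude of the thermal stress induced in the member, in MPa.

σ ≈ 190 MPa (tensile)

The supports are rigid, so the total axial strain is zero. The restrained thermal strain is ε = αΔT = 23.8×10⁻⁶ × 116 = 2760.8×10⁻⁶.
The stress required to suppress this strain is σ = Eε = 69×10³ × 2760.8×10⁻⁶ = 190.5 MPa, tensile since the member is trying to contract.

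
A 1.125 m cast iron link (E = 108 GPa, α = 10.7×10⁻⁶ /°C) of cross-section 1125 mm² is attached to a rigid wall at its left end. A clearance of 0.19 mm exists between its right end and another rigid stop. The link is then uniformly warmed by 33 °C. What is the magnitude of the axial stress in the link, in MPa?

Unrestrained expansion: δ_free = αΔT L = 10.7×10⁻⁶ × 33 × 1125 = 0.3972 mm.
This exceeds the 0.19 mm gap, so the wall pushes back. The portion of expansion that must be recovered elastically is δ_free − gap = 0.3972 − 0.19 = 0.2072 mm.
That suppressed elongation corresponds to σ = E·Δ/L = 108×10³ × 0.2072/1125 = 19.89 MPa.

σ ≈ 19.9 MPa (compressive)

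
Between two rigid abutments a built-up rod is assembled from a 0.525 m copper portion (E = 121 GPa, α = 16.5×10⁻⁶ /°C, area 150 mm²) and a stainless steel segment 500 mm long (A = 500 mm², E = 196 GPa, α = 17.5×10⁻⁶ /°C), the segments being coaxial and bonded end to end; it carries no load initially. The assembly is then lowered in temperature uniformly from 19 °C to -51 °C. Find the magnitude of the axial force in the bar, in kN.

If the supports were absent, the total length change would be Σ αᵢΔT Lᵢ = 16.5×10⁻⁶×70×525 + 17.5×10⁻⁶×70×500 = 1.219 mm.
The rigid supports impose zero overall length change; the single axial force P common to all segments must satisfy P Σ Lᵢ/(AᵢEᵢ) = δ_free.
Σ Lᵢ/(AᵢEᵢ) = 525/(150×121×10³) + 500/(500×196×10³) = 3.403×10⁻⁵ mm/N.
Hence P = δ_free / Σ(L/AE) = 1.219/3.403×10⁻⁵ = 35.82 kN (tensile).

P ≈ 35.8 kN (tensile)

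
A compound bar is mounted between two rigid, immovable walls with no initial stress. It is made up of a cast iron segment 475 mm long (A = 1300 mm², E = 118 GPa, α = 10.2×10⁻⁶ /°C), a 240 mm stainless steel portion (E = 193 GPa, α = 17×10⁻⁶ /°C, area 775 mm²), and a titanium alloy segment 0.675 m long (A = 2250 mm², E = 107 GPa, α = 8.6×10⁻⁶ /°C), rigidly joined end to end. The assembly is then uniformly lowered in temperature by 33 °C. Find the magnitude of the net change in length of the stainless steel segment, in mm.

If the supports were absent, the total length change would be Σ αᵢΔT Lᵢ = 10.2×10⁻⁶×33×475 + 17×10⁻⁶×33×240 + 8.6×10⁻⁶×33×675 = 0.4861 mm.
The walls prevent any net length change, so an axial force P (same in every segment) develops. Compatibility: P · Σ Lᵢ/(AᵢEᵢ) = δ_free.
Σ Lᵢ/(AᵢEᵢ) = 475/(1300×118×10³) + 240/(775×193×10³) + 675/(2250×107×10³) = 7.505×10⁻⁶ mm/N.
P = 0.4861 / 7.505×10⁻⁶ = 64770 N = 64.77 kN, tensile.
For the stainless steel segment, free thermal change = 17×10⁻⁶×33×240 = 0.1346 mm and elastic change from P = 64770×240/(775×193×10³) = 0.1039 mm; these oppose, so the net change is 0.0307 mm (segment shortens).

|ΔL| ≈ 0.0307 mm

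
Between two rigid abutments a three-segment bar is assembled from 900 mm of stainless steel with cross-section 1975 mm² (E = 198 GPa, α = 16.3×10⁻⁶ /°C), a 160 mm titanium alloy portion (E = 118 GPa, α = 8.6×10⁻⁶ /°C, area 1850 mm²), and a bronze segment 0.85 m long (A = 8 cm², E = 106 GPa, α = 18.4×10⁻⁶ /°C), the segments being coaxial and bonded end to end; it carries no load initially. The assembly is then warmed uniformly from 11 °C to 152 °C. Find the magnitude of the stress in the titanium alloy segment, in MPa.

σ ≈ 185 MPa (compressive)

With the walls removed the bar would change length by δ_free = Σ αᵢΔT Lᵢ = 16.3×10⁻⁶×141×900 + 8.6×10⁻⁶×141×160 + 18.4×10⁻⁶×141×850 = 4.468 mm.
Since the ends are fixed, an axial force P builds up, equal in every segment, with P · Σ Lᵢ/(AᵢEᵢ) = δ_free.
Σ Lᵢ/(AᵢEᵢ) = 900/(1975×198×10³) + 160/(1850×118×10³) + 850/(800×106×10³) = 1.306×10⁻⁵ mm/N.
Hence P = δ_free / Σ(L/AE) = 4.468/1.306×10⁻⁵ = 342.1 kN (compressive).
σ_{titanium alloy} = P / A = 342100 / 1850 = 184.9 MPa.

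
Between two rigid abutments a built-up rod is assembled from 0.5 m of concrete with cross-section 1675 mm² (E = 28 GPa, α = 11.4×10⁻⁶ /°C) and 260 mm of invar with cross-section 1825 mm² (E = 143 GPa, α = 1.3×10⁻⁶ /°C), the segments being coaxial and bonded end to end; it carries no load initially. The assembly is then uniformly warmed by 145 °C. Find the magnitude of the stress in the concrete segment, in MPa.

σ ≈ 44.8 MPa (compressive)

If the supports were absent, the total length change would be Σ αᵢΔT Lᵢ = 11.4×10⁻⁶×145×500 + 1.3×10⁻⁶×145×260 = 0.8755 mm.
The walls prevent any net length change, so an axial force P (same in every segment) develops. Compatibility: P · Σ Lᵢ/(AᵢEᵢ) = δ_free.
Σ Lᵢ/(AᵢEᵢ) = 500/(1675×28×10³) + 260/(1825×143×10³) = 1.166×10⁻⁵ mm/N.
P = 0.8755 / 1.166×10⁻⁵ = 75100 N = 75.1 kN, compressive.
σ_{concrete} = P / A = 75100 / 1675 = 44.84 MPa.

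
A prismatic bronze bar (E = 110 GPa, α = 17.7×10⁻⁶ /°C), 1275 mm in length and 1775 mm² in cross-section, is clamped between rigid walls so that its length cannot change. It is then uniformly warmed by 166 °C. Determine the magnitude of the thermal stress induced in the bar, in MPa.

σ ≈ 323 MPa (compressive)

Because both ends are immovable the net strain is zero, and the suppressed thermal strain is αΔT = 17.7×10⁻⁶ × 166 = 2938.2×10⁻⁶.
The stress required to suppress this strain is σ = Eε = 110×10³ × 2938.2×10⁻⁶ = 323.2 MPa, compressive since the bar is trying to expand.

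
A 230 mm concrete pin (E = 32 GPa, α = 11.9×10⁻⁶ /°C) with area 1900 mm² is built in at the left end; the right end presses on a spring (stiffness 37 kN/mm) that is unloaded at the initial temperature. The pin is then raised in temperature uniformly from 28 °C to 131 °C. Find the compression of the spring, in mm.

δ ≈ 0.247 mm

Free thermal expansion: δ_free = αΔT L = 11.9×10⁻⁶ × 103 × 230 = 0.2819 mm.
With a force P in the spring, the elastic change of the pin is PL/(AE) and that of the spring is P/k; compatibility requires their sum to equal δ_free.
P [ L/(AE) + 1/k ] = δ_free → P [ 230/(1900×32×10³) + 1/(37×10³) ] = 0.2819.
P = 0.2819 / 3.081×10⁻⁵ = 9150 N.
Spring compression = P/k = 9150/(37×10³) = 0.2473 mm.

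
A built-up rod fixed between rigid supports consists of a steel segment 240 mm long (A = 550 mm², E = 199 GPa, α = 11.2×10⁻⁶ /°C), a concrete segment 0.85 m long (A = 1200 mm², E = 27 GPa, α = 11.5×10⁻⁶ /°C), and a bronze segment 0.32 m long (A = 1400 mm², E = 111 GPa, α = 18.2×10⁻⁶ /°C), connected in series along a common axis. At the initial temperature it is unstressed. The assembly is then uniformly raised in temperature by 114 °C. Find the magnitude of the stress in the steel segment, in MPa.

With the walls removed the bar would change length by δ_free = Σ αᵢΔT Lᵢ = 11.2×10⁻⁶×114×240 + 11.5×10⁻⁶×114×850 + 18.2×10⁻⁶×114×320 = 2.085 mm.
The walls prevent any net length change, so an axial force P (same in every segment) develops. Compatibility: P · Σ Lᵢ/(AᵢEᵢ) = δ_free.
Σ Lᵢ/(AᵢEᵢ) = 240/(550×199×10³) + 850/(1200×27×10³) + 320/(1400×111×10³) = 3.049×10⁻⁵ mm/N.
Hence P = δ_free / Σ(L/AE) = 2.085/3.049×10⁻⁵ = 68.38 kN (compressive).
σ_{steel} = P / A = 68380 / 550 = 124.3 MPa.

σ ≈ 124 MPa (compressive)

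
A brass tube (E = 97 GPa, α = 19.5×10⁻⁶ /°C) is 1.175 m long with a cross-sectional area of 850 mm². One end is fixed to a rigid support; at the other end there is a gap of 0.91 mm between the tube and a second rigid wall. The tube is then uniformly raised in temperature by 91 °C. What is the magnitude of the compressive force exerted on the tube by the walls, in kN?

If the wall were absent the tube would grow by αΔT L = 19.5×10⁻⁶ × 91 × 1175 = 2.085 mm.
This exceeds the 0.91 mm gap, so the wall pushes back. The portion of expansion that must be recovered elastically is δ_free − gap = 2.085 − 0.91 = 1.175 mm.
That suppressed elongation corresponds to σ = E·Δ/L = 97×10³ × 1.175/1175 = 97 MPa.
Force on the wall = σA = 97 × 850 mm² = 82.45 kN.

P ≈ 82.5 kN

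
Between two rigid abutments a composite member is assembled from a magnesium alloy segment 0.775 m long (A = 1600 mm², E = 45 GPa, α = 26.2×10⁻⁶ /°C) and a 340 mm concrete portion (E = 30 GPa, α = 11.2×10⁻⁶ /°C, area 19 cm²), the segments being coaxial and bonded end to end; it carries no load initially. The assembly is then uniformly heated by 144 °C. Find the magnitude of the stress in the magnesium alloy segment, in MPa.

σ ≈ 130 MPa (compressive)

Free thermal expansion of the whole bar: Σ αᵢΔT Lᵢ = 26.2×10⁻⁶×144×775 + 11.2×10⁻⁶×144×340 = 3.472 mm.
The rigid supports impose zero overall length change; the single axial force P common to all segments must satisfy P Σ Lᵢ/(AᵢEᵢ) = δ_free.
The series flexibility is Σ Lᵢ/(AᵢEᵢ) = 775/(1600×45×10³) + 340/(1900×30×10³) = 1.673×10⁻⁵ mm/N.
P = 3.472 / 1.673×10⁻⁵ = 207600 N = 207.6 kN, compressive.
σ_{magnesium alloy} = P / A = 207600 / 1600 = 129.7 MPa.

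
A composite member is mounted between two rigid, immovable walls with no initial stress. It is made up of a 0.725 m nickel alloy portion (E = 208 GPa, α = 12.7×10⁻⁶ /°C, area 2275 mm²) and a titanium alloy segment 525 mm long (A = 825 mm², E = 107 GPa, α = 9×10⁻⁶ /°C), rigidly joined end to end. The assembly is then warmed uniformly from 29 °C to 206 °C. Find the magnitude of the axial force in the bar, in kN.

P ≈ 330 kN (compressive)

With the walls removed the bar would change length by δ_free = Σ αᵢΔT Lᵢ = 12.7×10⁻⁶×177×725 + 9×10⁻⁶×177×525 = 2.466 mm.
The walls prevent any net length change, so an axial force P (same in every segment) develops. Compatibility: P · Σ Lᵢ/(AᵢEᵢ) = δ_free.
The series flexibility is Σ Lᵢ/(AᵢEᵢ) = 725/(2275×208×10³) + 525/(825×107×10³) = 7.479×10⁻⁶ mm/N.
So P = 2.466 / 7.479×10⁻⁶ = 329.7 kN, compressive.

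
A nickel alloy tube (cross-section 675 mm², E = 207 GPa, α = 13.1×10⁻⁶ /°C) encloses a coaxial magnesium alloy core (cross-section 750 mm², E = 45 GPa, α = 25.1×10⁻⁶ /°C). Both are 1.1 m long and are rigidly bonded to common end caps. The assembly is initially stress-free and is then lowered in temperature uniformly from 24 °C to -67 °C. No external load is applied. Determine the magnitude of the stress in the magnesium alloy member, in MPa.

σ ≈ 39.6 MPa (tensile)

Equilibrium of a rigid end plate with no external load gives equal and opposite internal forces ±P in the two members. Since α_{magnesium alloy} > α_{nickel alloy}, cooling drives the magnesium alloy into tension and the nickel alloy into compression.
Setting the final lengths equal and cancelling L: (α₁ − α₂)ΔT = P/(A₁E₁) + P/(A₂E₂).
|α₁ − α₂|·ΔT = 12×10⁻⁶ × 91 = 0.001092.
1/(A₁E₁) + 1/(A₂E₂) = 1/(675×207×10³) + 1/(750×45×10³) = 3.679×10⁻⁸ N⁻¹.
P = 0.001092 / 3.679×10⁻⁸ = 29680 N = 29.68 kN.
σ_{magnesium alloy} = P/A₂ = 29680/750 = 39.58 MPa, tensile.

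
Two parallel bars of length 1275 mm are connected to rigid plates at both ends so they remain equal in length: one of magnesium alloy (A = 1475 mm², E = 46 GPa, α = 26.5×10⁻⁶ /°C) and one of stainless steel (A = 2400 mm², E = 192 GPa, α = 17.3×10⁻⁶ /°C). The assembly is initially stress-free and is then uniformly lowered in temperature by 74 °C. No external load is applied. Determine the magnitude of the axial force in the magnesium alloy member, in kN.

P ≈ 40.3 kN (tensile in the magnesium alloy)

Equilibrium of a rigid end plate with no external load gives equal and opposite internal forces ±P in the two members. Since α_{magnesium alloy} > α_{stainless steel}, cooling drives the magnesium alloy into tension and the stainless steel into compression.
Equating the net (thermal + elastic) strains gives |α₁ − α₂|·ΔT = P·[1/(A₁E₁) + 1/(A₂E₂)].
|α₁ − α₂|·ΔT = 9.2×10⁻⁶ × 74 = 0.0006808.
1/(A₁E₁) + 1/(A₂E₂) = 1/(1475×46×10³) + 1/(2400×192×10³) = 1.691×10⁻⁸ N⁻¹.
P = 0.0006808 / 1.691×10⁻⁸ = 40260 N = 40.26 kN.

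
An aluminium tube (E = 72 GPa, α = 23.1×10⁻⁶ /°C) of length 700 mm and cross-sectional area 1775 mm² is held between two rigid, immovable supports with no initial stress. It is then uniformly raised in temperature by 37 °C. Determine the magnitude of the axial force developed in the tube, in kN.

P ≈ 109 kN (compressive)

With zero net strain, σ = E·αΔT = 72 GPa × 23.1×10⁻⁶ × 37 = 61.54 MPa.
Then P = σA = 61.54 × 1775 mm² = 109.2 kN, compressive.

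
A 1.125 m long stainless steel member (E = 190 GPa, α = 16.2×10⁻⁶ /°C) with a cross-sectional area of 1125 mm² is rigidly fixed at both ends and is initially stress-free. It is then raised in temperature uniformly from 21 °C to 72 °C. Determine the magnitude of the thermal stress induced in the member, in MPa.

σ ≈ 157 MPa (compressive)

The supports are rigid, so the total axial strain is zero. The restrained thermal strain is ε = αΔT = 16.2×10⁻⁶ × 51 = 826.2×10⁻⁶.
The stress required to suppress this strain is σ = Eε = 190×10³ × 826.2×10⁻⁶ = 157 MPa, compressive since the member is trying to expand.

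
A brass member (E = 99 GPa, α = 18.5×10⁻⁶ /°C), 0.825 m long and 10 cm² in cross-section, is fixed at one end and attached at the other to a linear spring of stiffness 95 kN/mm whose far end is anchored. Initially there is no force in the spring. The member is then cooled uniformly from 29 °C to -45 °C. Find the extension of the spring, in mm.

δ ≈ 0.63 mm

Free thermal contraction: δ_free = αΔT L = 18.5×10⁻⁶ × 74 × 825 = 1.129 mm.
Let P be the tensile force in the spring. The member extends elastically by PL/(AE) and the spring stretches by P/k; together these equal δ_free.
P [ L/(AE) + 1/k ] = δ_free → P [ 825/(1000×99×10³) + 1/(95×10³) ] = 1.129.
P = 1.129 / 1.886×10⁻⁵ = 59890 N.
Spring extension = P/k = 59890/(95×10³) = 0.6304 mm.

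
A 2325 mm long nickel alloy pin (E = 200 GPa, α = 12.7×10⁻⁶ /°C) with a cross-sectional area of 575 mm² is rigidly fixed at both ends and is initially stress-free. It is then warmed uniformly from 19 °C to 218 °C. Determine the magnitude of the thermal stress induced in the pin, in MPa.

Because both ends are immovable the net strain is zero, and the suppressed thermal strain is αΔT = 12.7×10⁻⁶ × 199 = 2527.3×10⁻⁶.
σ = EαΔT = 200×10³ × 12.7×10⁻⁶ × 199 = 505.5 MPa (compressive; the pin is trying to expand).

σ ≈ 505 MPa (compressive)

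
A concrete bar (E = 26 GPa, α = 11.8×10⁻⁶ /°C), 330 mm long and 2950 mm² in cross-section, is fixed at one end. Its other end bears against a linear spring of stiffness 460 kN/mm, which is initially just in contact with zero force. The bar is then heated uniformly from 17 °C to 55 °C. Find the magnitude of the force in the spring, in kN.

The unrestrained thermal change is αΔT L = 11.8×10⁻⁶ × 38 × 330 = 0.148 mm.
With a force P in the spring, the elastic change of the bar is PL/(AE) and that of the spring is P/k; compatibility requires their sum to equal δ_free.
P [ L/(AE) + 1/k ] = δ_free → P [ 330/(2950×26×10³) + 1/(460×10³) ] = 0.148.
P = 0.148 / 6.476×10⁻⁶ = 22850 N.

P ≈ 22.8 kN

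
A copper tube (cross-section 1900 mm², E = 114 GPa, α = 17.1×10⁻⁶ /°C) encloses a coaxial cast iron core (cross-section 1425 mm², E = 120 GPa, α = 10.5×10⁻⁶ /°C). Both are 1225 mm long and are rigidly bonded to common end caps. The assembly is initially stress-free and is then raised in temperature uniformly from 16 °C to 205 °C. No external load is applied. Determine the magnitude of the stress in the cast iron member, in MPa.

σ ≈ 83.6 MPa (tensile)

The copper has the larger α, so on heating it would change length more than the cast iron if both were free. The rigid plates force a common final length, so the copper is put into compression and the cast iron into tension, with equal and opposite forces P (no external load).
Compatibility of the two members (thermal + elastic change equal): (α₁ − α₂)ΔT = P·[1/(A₁E₁) + 1/(A₂E₂)].
|α₁ − α₂|·ΔT = 6.6×10⁻⁶ × 189 = 0.001247.
1/(A₁E₁) + 1/(A₂E₂) = 1/(1900×114×10³) + 1/(1425×120×10³) = 1.046×10⁻⁸ N⁻¹.
So P = 0.001247 / 1.046×10⁻⁸ = 119.2 kN.
σ_{cast iron} = P/A₂ = 119200/1425 = 83.65 MPa, tensile.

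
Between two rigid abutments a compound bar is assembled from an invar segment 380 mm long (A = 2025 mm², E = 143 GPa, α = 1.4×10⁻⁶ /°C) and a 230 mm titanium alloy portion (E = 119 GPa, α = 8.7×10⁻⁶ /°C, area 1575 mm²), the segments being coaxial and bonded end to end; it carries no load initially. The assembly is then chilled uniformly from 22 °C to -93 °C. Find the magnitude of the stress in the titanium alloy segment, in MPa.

σ ≈ 72.8 MPa (tensile)

Free thermal contraction of the whole bar: Σ αᵢΔT Lᵢ = 1.4×10⁻⁶×115×380 + 8.7×10⁻⁶×115×230 = 0.2913 mm.
The rigid supports impose zero overall length change; the single axial force P common to all segments must satisfy P Σ Lᵢ/(AᵢEᵢ) = δ_free.
Σ Lᵢ/(AᵢEᵢ) = 380/(2025×143×10³) + 230/(1575×119×10³) = 2.539×10⁻⁶ mm/N.
So P = 0.2913 / 2.539×10⁻⁶ = 114.7 kN, tensile.
σ_{titanium alloy} = P / A = 114700 / 1575 = 72.83 MPa.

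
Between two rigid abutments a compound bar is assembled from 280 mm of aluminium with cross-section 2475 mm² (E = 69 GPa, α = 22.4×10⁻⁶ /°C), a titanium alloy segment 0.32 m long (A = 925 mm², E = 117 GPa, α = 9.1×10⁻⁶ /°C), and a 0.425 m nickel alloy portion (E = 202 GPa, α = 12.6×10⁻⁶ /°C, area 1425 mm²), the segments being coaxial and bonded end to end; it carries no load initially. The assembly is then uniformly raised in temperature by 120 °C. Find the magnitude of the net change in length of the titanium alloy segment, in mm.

|ΔL| ≈ 0.5 mm

Free thermal expansion of the whole bar: Σ αᵢΔT Lᵢ = 22.4×10⁻⁶×120×280 + 9.1×10⁻⁶×120×320 + 12.6×10⁻⁶×120×425 = 1.745 mm.
Since the ends are fixed, an axial force P builds up, equal in every segment, with P · Σ Lᵢ/(AᵢEᵢ) = δ_free.
The series flexibility is Σ Lᵢ/(AᵢEᵢ) = 280/(2475×69×10³) + 320/(925×117×10³) + 425/(1425×202×10³) = 6.073×10⁻⁶ mm/N.
So P = 1.745 / 6.073×10⁻⁶ = 287.3 kN, compressive.
For the titanium alloy segment, free thermal change = 9.1×10⁻⁶×120×320 = 0.3494 mm and elastic change from P = 287300×320/(925×117×10³) = 0.8495 mm; these oppose, so the net change is 0.5 mm (segment shortens).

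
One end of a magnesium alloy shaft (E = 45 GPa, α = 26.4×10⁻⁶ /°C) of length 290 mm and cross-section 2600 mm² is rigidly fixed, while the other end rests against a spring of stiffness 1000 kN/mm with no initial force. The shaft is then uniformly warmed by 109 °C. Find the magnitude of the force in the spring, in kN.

P ≈ 240 kN

If the spring were absent the shaft would lengthen by αΔT L = 26.4×10⁻⁶ × 109 × 290 = 0.8345 mm.
With a force P in the spring, the elastic change of the shaft is PL/(AE) and that of the spring is P/k; compatibility requires their sum to equal δ_free.
P [ L/(AE) + 1/k ] = δ_free → P [ 290/(2600×45×10³) + 1/(1000×10³) ] = 0.8345.
P = 0.8345 / 3.479×10⁻⁶ = 239900 N.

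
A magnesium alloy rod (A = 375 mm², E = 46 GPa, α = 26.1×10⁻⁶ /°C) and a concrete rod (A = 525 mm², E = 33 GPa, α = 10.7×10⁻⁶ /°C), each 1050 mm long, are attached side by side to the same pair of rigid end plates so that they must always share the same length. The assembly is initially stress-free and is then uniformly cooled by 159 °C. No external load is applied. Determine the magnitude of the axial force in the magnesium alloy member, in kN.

P ≈ 21.2 kN (tensile in the magnesium alloy)

Equilibrium of a rigid end plate with no external load gives equal and opposite internal forces ±P in the two members. Since α_{magnesium alloy} > α_{concrete}, cooling drives the magnesium alloy into tension and the concrete into compression.
Setting the final lengths equal and cancelling L: (α₁ − α₂)ΔT = P/(A₁E₁) + P/(A₂E₂).
|α₁ − α₂|·ΔT = 15.4×10⁻⁶ × 159 = 0.002449.
1/(A₁E₁) + 1/(A₂E₂) = 1/(375×46×10³) + 1/(525×33×10³) = 1.157×10⁻⁷ N⁻¹.
P = 0.002449 / 1.157×10⁻⁷ = 21160 N = 21.16 kN.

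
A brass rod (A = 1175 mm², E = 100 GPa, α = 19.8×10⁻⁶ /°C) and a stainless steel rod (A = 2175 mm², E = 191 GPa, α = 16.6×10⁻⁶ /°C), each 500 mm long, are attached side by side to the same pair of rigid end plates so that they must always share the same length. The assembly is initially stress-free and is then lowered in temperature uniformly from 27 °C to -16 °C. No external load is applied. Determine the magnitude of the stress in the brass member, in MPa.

The brass has the larger α, so on cooling it would change length more than the stainless steel if both were free. The rigid plates force a common final length, so the brass is put into tension and the stainless steel into compression, with equal and opposite forces P (no external load).
Equating the net (thermal + elastic) strains gives |α₁ − α₂|·ΔT = P·[1/(A₁E₁) + 1/(A₂E₂)].
|α₁ − α₂|·ΔT = 3.2×10⁻⁶ × 43 = 0.0001376.
1/(A₁E₁) + 1/(A₂E₂) = 1/(1175×100×10³) + 1/(2175×191×10³) = 1.092×10⁻⁸ N⁻¹.
P = 0.0001376 / 1.092×10⁻⁸ = 12600 N = 12.6 kN.
σ_{brass} = P/A₁ = 12600/1175 = 10.73 MPa, tensile.

σ ≈ 10.7 MPa (tensile)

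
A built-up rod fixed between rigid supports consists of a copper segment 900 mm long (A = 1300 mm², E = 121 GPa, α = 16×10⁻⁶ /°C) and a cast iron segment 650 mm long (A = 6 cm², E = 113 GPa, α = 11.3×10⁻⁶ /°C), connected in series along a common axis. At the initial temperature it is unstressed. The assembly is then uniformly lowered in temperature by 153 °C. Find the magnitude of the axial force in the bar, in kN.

P ≈ 217 kN (tensile)

With the walls removed the bar would change length by δ_free = Σ αᵢΔT Lᵢ = 16×10⁻⁶×153×900 + 11.3×10⁻⁶×153×650 = 3.327 mm.
The walls prevent any net length change, so an axial force P (same in every segment) develops. Compatibility: P · Σ Lᵢ/(AᵢEᵢ) = δ_free.
The series flexibility is Σ Lᵢ/(AᵢEᵢ) = 900/(1300×121×10³) + 650/(600×113×10³) = 1.531×10⁻⁵ mm/N.
So P = 3.327 / 1.531×10⁻⁵ = 217.3 kN, tensile.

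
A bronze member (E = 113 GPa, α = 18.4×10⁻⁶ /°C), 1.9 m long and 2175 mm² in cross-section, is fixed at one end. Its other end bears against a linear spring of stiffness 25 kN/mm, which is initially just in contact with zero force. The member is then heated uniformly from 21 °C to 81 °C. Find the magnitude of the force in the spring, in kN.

P ≈ 43.9 kN

If the spring were absent the member would lengthen by αΔT L = 18.4×10⁻⁶ × 60 × 1900 = 2.098 mm.
With a force P in the spring, the elastic change of the member is PL/(AE) and that of the spring is P/k; compatibility requires their sum to equal δ_free.
So P = δ_free / [L/(AE) + 1/k] = 2.098 / [ 1900/(2175×113×10³) + 1/(25×10³) ].
P = 2.098 / 4.773×10⁻⁵ = 43950 N.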